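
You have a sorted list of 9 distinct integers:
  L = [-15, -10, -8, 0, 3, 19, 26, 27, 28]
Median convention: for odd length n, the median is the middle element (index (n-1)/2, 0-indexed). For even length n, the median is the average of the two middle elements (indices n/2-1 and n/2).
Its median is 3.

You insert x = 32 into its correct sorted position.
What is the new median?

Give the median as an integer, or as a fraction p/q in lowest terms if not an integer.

Answer: 11

Derivation:
Old list (sorted, length 9): [-15, -10, -8, 0, 3, 19, 26, 27, 28]
Old median = 3
Insert x = 32
Old length odd (9). Middle was index 4 = 3.
New length even (10). New median = avg of two middle elements.
x = 32: 9 elements are < x, 0 elements are > x.
New sorted list: [-15, -10, -8, 0, 3, 19, 26, 27, 28, 32]
New median = 11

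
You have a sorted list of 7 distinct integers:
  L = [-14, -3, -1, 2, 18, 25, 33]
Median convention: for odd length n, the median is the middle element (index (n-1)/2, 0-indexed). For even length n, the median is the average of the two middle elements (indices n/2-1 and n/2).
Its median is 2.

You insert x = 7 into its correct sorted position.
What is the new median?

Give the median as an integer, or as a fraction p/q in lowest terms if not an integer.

Answer: 9/2

Derivation:
Old list (sorted, length 7): [-14, -3, -1, 2, 18, 25, 33]
Old median = 2
Insert x = 7
Old length odd (7). Middle was index 3 = 2.
New length even (8). New median = avg of two middle elements.
x = 7: 4 elements are < x, 3 elements are > x.
New sorted list: [-14, -3, -1, 2, 7, 18, 25, 33]
New median = 9/2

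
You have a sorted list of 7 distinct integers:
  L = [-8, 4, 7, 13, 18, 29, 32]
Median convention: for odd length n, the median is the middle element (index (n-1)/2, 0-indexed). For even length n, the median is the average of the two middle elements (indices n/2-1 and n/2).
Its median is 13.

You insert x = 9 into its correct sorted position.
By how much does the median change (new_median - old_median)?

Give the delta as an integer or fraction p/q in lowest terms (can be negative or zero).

Answer: -2

Derivation:
Old median = 13
After inserting x = 9: new sorted = [-8, 4, 7, 9, 13, 18, 29, 32]
New median = 11
Delta = 11 - 13 = -2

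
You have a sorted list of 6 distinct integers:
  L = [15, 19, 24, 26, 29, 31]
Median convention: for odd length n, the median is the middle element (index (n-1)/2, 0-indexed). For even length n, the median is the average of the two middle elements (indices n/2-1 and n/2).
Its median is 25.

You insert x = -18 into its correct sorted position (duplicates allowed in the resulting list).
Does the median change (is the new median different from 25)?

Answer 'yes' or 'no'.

Old median = 25
Insert x = -18
New median = 24
Changed? yes

Answer: yes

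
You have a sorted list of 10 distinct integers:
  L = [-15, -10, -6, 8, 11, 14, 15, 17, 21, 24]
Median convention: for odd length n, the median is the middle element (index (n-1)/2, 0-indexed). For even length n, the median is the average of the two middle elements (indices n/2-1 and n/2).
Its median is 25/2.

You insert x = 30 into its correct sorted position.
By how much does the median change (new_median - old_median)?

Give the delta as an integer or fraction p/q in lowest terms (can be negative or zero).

Old median = 25/2
After inserting x = 30: new sorted = [-15, -10, -6, 8, 11, 14, 15, 17, 21, 24, 30]
New median = 14
Delta = 14 - 25/2 = 3/2

Answer: 3/2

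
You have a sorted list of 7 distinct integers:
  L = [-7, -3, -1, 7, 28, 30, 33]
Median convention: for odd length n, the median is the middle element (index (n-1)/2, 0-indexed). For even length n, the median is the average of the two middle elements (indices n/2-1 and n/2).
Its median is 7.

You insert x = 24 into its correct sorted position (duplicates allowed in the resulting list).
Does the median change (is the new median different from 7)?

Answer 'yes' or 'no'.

Answer: yes

Derivation:
Old median = 7
Insert x = 24
New median = 31/2
Changed? yes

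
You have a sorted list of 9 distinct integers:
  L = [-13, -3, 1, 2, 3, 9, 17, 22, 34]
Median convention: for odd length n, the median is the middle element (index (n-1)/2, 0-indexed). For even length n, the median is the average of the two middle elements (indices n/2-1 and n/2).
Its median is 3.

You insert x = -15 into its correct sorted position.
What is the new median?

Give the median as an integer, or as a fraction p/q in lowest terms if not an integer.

Answer: 5/2

Derivation:
Old list (sorted, length 9): [-13, -3, 1, 2, 3, 9, 17, 22, 34]
Old median = 3
Insert x = -15
Old length odd (9). Middle was index 4 = 3.
New length even (10). New median = avg of two middle elements.
x = -15: 0 elements are < x, 9 elements are > x.
New sorted list: [-15, -13, -3, 1, 2, 3, 9, 17, 22, 34]
New median = 5/2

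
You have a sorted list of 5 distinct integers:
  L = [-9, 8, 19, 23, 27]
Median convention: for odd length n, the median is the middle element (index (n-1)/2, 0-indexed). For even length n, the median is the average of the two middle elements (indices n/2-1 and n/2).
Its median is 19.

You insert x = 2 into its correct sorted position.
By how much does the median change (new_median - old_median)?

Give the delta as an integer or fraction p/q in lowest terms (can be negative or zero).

Answer: -11/2

Derivation:
Old median = 19
After inserting x = 2: new sorted = [-9, 2, 8, 19, 23, 27]
New median = 27/2
Delta = 27/2 - 19 = -11/2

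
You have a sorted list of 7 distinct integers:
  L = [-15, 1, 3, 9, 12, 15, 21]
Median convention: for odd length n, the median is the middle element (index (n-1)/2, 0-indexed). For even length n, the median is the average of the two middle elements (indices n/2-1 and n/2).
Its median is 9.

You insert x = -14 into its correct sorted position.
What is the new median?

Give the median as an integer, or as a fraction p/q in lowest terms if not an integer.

Old list (sorted, length 7): [-15, 1, 3, 9, 12, 15, 21]
Old median = 9
Insert x = -14
Old length odd (7). Middle was index 3 = 9.
New length even (8). New median = avg of two middle elements.
x = -14: 1 elements are < x, 6 elements are > x.
New sorted list: [-15, -14, 1, 3, 9, 12, 15, 21]
New median = 6

Answer: 6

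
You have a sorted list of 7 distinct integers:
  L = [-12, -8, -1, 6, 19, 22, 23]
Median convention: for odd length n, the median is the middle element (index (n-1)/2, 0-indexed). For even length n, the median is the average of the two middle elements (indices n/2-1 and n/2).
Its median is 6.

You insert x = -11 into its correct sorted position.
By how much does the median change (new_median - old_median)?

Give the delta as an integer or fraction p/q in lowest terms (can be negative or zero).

Answer: -7/2

Derivation:
Old median = 6
After inserting x = -11: new sorted = [-12, -11, -8, -1, 6, 19, 22, 23]
New median = 5/2
Delta = 5/2 - 6 = -7/2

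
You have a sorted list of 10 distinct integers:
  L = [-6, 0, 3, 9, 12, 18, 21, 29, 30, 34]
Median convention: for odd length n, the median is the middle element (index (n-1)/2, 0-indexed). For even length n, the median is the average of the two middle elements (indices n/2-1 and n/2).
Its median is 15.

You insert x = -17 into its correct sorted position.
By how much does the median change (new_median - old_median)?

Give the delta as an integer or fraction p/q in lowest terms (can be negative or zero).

Old median = 15
After inserting x = -17: new sorted = [-17, -6, 0, 3, 9, 12, 18, 21, 29, 30, 34]
New median = 12
Delta = 12 - 15 = -3

Answer: -3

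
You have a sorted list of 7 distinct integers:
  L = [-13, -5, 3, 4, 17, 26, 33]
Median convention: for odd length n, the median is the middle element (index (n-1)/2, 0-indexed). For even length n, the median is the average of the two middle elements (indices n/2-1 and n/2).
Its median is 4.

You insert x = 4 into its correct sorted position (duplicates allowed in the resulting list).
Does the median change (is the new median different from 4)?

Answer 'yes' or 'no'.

Answer: no

Derivation:
Old median = 4
Insert x = 4
New median = 4
Changed? no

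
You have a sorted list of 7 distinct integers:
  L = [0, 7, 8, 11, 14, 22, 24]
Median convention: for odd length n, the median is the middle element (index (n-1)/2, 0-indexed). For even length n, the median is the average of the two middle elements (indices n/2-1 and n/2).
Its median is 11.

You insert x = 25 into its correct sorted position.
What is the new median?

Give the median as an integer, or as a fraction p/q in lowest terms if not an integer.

Old list (sorted, length 7): [0, 7, 8, 11, 14, 22, 24]
Old median = 11
Insert x = 25
Old length odd (7). Middle was index 3 = 11.
New length even (8). New median = avg of two middle elements.
x = 25: 7 elements are < x, 0 elements are > x.
New sorted list: [0, 7, 8, 11, 14, 22, 24, 25]
New median = 25/2

Answer: 25/2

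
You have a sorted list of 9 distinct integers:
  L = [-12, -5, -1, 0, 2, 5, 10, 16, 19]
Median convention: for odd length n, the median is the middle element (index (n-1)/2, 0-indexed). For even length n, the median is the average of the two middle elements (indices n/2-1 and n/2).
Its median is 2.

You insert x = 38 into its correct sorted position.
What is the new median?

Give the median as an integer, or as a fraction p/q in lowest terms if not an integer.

Answer: 7/2

Derivation:
Old list (sorted, length 9): [-12, -5, -1, 0, 2, 5, 10, 16, 19]
Old median = 2
Insert x = 38
Old length odd (9). Middle was index 4 = 2.
New length even (10). New median = avg of two middle elements.
x = 38: 9 elements are < x, 0 elements are > x.
New sorted list: [-12, -5, -1, 0, 2, 5, 10, 16, 19, 38]
New median = 7/2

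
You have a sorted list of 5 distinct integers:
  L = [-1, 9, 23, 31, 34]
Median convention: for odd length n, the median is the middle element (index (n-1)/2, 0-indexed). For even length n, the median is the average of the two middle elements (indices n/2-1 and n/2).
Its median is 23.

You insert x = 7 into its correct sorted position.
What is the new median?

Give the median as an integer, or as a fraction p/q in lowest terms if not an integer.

Old list (sorted, length 5): [-1, 9, 23, 31, 34]
Old median = 23
Insert x = 7
Old length odd (5). Middle was index 2 = 23.
New length even (6). New median = avg of two middle elements.
x = 7: 1 elements are < x, 4 elements are > x.
New sorted list: [-1, 7, 9, 23, 31, 34]
New median = 16

Answer: 16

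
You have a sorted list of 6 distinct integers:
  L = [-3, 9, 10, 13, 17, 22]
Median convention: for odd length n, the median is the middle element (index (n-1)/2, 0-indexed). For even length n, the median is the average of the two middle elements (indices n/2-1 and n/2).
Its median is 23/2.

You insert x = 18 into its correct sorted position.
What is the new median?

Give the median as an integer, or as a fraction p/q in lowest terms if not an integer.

Old list (sorted, length 6): [-3, 9, 10, 13, 17, 22]
Old median = 23/2
Insert x = 18
Old length even (6). Middle pair: indices 2,3 = 10,13.
New length odd (7). New median = single middle element.
x = 18: 5 elements are < x, 1 elements are > x.
New sorted list: [-3, 9, 10, 13, 17, 18, 22]
New median = 13

Answer: 13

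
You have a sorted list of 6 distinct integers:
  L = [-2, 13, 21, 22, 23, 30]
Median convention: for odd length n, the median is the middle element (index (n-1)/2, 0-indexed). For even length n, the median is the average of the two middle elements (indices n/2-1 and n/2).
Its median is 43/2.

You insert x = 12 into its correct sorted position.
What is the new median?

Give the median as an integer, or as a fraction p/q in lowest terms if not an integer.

Answer: 21

Derivation:
Old list (sorted, length 6): [-2, 13, 21, 22, 23, 30]
Old median = 43/2
Insert x = 12
Old length even (6). Middle pair: indices 2,3 = 21,22.
New length odd (7). New median = single middle element.
x = 12: 1 elements are < x, 5 elements are > x.
New sorted list: [-2, 12, 13, 21, 22, 23, 30]
New median = 21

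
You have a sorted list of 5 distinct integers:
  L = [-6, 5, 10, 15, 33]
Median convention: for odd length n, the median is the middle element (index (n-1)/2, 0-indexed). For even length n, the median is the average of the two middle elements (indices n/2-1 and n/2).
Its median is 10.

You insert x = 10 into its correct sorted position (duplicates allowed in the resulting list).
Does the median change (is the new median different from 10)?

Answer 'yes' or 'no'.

Answer: no

Derivation:
Old median = 10
Insert x = 10
New median = 10
Changed? no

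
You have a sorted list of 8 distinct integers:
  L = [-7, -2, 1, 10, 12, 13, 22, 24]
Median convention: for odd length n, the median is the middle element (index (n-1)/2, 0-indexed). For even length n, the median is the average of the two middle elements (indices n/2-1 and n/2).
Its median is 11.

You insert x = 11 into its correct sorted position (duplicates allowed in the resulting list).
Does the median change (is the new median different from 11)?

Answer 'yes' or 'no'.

Old median = 11
Insert x = 11
New median = 11
Changed? no

Answer: no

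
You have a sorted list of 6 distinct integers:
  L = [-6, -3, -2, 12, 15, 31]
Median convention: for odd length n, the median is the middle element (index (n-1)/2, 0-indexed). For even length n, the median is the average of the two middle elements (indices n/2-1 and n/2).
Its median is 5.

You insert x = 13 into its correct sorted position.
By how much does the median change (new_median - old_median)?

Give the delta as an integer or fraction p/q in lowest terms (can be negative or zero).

Answer: 7

Derivation:
Old median = 5
After inserting x = 13: new sorted = [-6, -3, -2, 12, 13, 15, 31]
New median = 12
Delta = 12 - 5 = 7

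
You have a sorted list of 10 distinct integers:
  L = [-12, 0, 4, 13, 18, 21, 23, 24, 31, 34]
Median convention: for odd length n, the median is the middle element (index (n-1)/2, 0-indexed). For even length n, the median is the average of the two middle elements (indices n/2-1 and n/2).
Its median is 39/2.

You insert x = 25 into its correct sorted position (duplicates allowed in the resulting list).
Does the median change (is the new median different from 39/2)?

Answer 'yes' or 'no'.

Old median = 39/2
Insert x = 25
New median = 21
Changed? yes

Answer: yes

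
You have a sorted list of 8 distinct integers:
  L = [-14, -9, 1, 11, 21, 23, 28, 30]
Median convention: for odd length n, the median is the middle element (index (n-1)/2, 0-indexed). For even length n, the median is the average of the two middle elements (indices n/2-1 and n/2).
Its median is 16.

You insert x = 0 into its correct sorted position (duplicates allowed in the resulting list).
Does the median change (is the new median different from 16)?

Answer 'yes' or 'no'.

Answer: yes

Derivation:
Old median = 16
Insert x = 0
New median = 11
Changed? yes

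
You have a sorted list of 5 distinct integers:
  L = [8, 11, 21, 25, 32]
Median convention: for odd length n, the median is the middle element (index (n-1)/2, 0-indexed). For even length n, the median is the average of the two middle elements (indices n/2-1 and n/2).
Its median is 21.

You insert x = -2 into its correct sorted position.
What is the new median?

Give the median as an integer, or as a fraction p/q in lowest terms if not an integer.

Answer: 16

Derivation:
Old list (sorted, length 5): [8, 11, 21, 25, 32]
Old median = 21
Insert x = -2
Old length odd (5). Middle was index 2 = 21.
New length even (6). New median = avg of two middle elements.
x = -2: 0 elements are < x, 5 elements are > x.
New sorted list: [-2, 8, 11, 21, 25, 32]
New median = 16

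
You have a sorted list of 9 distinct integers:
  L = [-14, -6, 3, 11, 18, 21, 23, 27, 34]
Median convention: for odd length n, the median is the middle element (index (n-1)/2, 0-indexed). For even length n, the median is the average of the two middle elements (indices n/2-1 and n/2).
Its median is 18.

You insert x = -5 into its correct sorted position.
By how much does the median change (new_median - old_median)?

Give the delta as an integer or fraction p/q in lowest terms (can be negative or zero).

Answer: -7/2

Derivation:
Old median = 18
After inserting x = -5: new sorted = [-14, -6, -5, 3, 11, 18, 21, 23, 27, 34]
New median = 29/2
Delta = 29/2 - 18 = -7/2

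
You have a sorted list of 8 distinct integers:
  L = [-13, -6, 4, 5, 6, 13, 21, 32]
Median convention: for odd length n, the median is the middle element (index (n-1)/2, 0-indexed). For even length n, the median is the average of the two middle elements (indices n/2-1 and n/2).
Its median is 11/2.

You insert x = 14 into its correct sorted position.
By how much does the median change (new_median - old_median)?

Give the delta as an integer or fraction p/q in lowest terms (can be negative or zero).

Answer: 1/2

Derivation:
Old median = 11/2
After inserting x = 14: new sorted = [-13, -6, 4, 5, 6, 13, 14, 21, 32]
New median = 6
Delta = 6 - 11/2 = 1/2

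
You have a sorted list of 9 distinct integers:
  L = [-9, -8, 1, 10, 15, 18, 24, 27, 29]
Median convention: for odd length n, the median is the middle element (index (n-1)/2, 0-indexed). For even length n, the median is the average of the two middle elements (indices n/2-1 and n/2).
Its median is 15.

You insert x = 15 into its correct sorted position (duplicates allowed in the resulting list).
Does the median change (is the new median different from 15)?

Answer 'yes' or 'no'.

Old median = 15
Insert x = 15
New median = 15
Changed? no

Answer: no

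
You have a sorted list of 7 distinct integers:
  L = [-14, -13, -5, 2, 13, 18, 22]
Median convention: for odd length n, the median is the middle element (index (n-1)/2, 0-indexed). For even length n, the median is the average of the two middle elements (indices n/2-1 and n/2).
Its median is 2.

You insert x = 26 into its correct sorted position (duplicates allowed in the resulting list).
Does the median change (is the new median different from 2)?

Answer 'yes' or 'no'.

Answer: yes

Derivation:
Old median = 2
Insert x = 26
New median = 15/2
Changed? yes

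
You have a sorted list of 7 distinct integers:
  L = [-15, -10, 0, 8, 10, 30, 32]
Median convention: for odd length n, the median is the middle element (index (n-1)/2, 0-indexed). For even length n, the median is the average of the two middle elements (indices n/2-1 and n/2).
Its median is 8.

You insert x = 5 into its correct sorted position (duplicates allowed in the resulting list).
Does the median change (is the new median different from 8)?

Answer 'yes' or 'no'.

Old median = 8
Insert x = 5
New median = 13/2
Changed? yes

Answer: yes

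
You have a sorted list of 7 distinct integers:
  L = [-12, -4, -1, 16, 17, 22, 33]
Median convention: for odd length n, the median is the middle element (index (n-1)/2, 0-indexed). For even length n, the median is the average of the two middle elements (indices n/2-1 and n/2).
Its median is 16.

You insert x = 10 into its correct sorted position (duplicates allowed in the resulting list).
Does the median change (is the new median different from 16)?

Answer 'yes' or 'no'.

Old median = 16
Insert x = 10
New median = 13
Changed? yes

Answer: yes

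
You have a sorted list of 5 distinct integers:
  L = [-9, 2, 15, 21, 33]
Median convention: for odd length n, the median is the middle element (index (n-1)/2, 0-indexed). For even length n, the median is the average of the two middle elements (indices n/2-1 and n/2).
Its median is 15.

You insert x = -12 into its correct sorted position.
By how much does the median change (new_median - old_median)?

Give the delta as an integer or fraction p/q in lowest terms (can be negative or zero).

Answer: -13/2

Derivation:
Old median = 15
After inserting x = -12: new sorted = [-12, -9, 2, 15, 21, 33]
New median = 17/2
Delta = 17/2 - 15 = -13/2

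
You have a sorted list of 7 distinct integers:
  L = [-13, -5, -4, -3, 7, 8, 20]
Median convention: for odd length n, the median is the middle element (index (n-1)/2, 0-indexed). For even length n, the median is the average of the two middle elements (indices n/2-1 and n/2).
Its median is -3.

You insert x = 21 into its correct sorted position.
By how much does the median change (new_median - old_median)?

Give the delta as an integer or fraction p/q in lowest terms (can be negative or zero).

Answer: 5

Derivation:
Old median = -3
After inserting x = 21: new sorted = [-13, -5, -4, -3, 7, 8, 20, 21]
New median = 2
Delta = 2 - -3 = 5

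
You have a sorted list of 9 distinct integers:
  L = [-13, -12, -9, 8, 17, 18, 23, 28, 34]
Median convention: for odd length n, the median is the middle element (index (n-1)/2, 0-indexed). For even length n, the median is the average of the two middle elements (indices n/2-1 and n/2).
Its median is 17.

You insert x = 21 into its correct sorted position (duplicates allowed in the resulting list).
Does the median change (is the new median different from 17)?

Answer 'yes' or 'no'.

Old median = 17
Insert x = 21
New median = 35/2
Changed? yes

Answer: yes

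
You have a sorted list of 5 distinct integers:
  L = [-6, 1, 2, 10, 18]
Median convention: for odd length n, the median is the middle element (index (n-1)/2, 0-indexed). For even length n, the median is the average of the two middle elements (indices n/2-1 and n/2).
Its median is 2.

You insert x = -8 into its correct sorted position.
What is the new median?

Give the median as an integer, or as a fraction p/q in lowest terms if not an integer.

Old list (sorted, length 5): [-6, 1, 2, 10, 18]
Old median = 2
Insert x = -8
Old length odd (5). Middle was index 2 = 2.
New length even (6). New median = avg of two middle elements.
x = -8: 0 elements are < x, 5 elements are > x.
New sorted list: [-8, -6, 1, 2, 10, 18]
New median = 3/2

Answer: 3/2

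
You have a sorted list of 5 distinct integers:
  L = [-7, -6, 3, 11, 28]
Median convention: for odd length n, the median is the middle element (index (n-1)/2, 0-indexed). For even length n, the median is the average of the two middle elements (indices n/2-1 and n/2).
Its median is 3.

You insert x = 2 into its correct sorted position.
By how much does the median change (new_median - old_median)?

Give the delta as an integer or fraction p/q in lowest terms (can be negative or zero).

Old median = 3
After inserting x = 2: new sorted = [-7, -6, 2, 3, 11, 28]
New median = 5/2
Delta = 5/2 - 3 = -1/2

Answer: -1/2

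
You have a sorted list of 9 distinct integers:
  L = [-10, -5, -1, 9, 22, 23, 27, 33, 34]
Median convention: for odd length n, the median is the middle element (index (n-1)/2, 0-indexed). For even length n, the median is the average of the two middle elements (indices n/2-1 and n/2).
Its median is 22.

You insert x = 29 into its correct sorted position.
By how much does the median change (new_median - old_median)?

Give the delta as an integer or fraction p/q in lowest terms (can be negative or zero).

Answer: 1/2

Derivation:
Old median = 22
After inserting x = 29: new sorted = [-10, -5, -1, 9, 22, 23, 27, 29, 33, 34]
New median = 45/2
Delta = 45/2 - 22 = 1/2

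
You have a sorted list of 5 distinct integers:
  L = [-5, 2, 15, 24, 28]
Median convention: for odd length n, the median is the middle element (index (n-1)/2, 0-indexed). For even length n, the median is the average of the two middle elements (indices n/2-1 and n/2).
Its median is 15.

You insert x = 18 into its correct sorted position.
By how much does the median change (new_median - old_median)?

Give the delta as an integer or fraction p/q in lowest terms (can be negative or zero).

Answer: 3/2

Derivation:
Old median = 15
After inserting x = 18: new sorted = [-5, 2, 15, 18, 24, 28]
New median = 33/2
Delta = 33/2 - 15 = 3/2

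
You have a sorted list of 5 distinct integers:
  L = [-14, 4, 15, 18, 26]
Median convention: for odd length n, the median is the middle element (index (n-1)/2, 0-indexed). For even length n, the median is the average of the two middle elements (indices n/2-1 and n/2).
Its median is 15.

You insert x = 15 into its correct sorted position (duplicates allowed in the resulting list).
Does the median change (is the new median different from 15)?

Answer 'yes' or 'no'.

Old median = 15
Insert x = 15
New median = 15
Changed? no

Answer: no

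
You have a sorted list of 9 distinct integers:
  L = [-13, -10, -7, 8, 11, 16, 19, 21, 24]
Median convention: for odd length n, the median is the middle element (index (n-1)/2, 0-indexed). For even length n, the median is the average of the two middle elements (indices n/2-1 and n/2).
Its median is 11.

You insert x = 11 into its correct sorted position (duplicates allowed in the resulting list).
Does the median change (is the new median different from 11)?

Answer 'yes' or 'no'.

Answer: no

Derivation:
Old median = 11
Insert x = 11
New median = 11
Changed? no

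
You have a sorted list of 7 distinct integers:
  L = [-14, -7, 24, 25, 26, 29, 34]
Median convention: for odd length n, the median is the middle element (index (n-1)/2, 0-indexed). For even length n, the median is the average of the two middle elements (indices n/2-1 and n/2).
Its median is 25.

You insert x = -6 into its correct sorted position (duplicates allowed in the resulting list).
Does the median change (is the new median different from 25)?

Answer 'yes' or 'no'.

Old median = 25
Insert x = -6
New median = 49/2
Changed? yes

Answer: yes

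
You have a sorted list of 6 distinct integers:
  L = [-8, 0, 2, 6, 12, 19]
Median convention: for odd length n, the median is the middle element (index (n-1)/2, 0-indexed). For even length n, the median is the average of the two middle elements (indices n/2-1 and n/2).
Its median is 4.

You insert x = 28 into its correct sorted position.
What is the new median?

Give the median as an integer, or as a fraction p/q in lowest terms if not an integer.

Answer: 6

Derivation:
Old list (sorted, length 6): [-8, 0, 2, 6, 12, 19]
Old median = 4
Insert x = 28
Old length even (6). Middle pair: indices 2,3 = 2,6.
New length odd (7). New median = single middle element.
x = 28: 6 elements are < x, 0 elements are > x.
New sorted list: [-8, 0, 2, 6, 12, 19, 28]
New median = 6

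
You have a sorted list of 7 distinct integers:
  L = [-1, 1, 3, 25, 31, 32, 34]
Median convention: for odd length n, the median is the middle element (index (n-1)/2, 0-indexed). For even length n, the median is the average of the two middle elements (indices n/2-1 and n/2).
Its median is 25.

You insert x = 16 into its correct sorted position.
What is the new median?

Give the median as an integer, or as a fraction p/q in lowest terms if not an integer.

Old list (sorted, length 7): [-1, 1, 3, 25, 31, 32, 34]
Old median = 25
Insert x = 16
Old length odd (7). Middle was index 3 = 25.
New length even (8). New median = avg of two middle elements.
x = 16: 3 elements are < x, 4 elements are > x.
New sorted list: [-1, 1, 3, 16, 25, 31, 32, 34]
New median = 41/2

Answer: 41/2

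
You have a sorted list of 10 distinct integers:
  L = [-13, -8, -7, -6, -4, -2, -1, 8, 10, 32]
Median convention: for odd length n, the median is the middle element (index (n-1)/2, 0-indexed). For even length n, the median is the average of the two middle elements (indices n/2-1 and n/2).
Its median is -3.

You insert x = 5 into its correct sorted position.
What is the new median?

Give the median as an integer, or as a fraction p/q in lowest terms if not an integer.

Old list (sorted, length 10): [-13, -8, -7, -6, -4, -2, -1, 8, 10, 32]
Old median = -3
Insert x = 5
Old length even (10). Middle pair: indices 4,5 = -4,-2.
New length odd (11). New median = single middle element.
x = 5: 7 elements are < x, 3 elements are > x.
New sorted list: [-13, -8, -7, -6, -4, -2, -1, 5, 8, 10, 32]
New median = -2

Answer: -2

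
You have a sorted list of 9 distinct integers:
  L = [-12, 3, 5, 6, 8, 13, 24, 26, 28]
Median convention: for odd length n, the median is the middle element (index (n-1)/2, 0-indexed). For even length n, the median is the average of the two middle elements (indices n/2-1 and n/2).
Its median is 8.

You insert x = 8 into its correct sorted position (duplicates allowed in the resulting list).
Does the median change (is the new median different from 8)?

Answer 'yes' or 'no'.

Answer: no

Derivation:
Old median = 8
Insert x = 8
New median = 8
Changed? no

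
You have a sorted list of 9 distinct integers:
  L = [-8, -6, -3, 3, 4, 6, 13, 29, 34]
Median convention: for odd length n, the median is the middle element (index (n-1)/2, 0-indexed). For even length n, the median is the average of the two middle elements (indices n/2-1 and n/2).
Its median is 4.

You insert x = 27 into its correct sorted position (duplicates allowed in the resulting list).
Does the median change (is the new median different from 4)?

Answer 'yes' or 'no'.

Answer: yes

Derivation:
Old median = 4
Insert x = 27
New median = 5
Changed? yes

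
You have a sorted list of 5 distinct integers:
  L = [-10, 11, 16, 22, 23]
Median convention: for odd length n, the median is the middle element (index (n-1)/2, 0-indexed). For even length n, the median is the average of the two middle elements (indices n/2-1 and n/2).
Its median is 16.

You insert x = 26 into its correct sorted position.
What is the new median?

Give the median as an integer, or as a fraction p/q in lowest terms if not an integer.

Answer: 19

Derivation:
Old list (sorted, length 5): [-10, 11, 16, 22, 23]
Old median = 16
Insert x = 26
Old length odd (5). Middle was index 2 = 16.
New length even (6). New median = avg of two middle elements.
x = 26: 5 elements are < x, 0 elements are > x.
New sorted list: [-10, 11, 16, 22, 23, 26]
New median = 19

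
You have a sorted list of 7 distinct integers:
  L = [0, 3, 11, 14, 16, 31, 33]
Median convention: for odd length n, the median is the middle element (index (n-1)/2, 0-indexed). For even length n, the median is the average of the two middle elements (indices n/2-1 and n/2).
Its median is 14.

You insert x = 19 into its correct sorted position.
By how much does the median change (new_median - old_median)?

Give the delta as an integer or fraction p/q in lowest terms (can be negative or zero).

Old median = 14
After inserting x = 19: new sorted = [0, 3, 11, 14, 16, 19, 31, 33]
New median = 15
Delta = 15 - 14 = 1

Answer: 1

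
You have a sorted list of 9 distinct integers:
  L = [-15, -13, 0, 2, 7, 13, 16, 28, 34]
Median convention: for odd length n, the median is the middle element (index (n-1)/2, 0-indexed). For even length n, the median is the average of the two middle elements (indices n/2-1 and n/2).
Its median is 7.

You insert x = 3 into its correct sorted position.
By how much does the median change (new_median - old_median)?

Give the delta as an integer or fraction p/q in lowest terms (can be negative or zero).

Answer: -2

Derivation:
Old median = 7
After inserting x = 3: new sorted = [-15, -13, 0, 2, 3, 7, 13, 16, 28, 34]
New median = 5
Delta = 5 - 7 = -2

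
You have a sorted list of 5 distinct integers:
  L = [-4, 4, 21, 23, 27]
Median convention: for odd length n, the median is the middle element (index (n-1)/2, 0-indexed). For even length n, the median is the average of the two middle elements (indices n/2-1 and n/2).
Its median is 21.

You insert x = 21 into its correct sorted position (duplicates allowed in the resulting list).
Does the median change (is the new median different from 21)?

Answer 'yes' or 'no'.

Old median = 21
Insert x = 21
New median = 21
Changed? no

Answer: no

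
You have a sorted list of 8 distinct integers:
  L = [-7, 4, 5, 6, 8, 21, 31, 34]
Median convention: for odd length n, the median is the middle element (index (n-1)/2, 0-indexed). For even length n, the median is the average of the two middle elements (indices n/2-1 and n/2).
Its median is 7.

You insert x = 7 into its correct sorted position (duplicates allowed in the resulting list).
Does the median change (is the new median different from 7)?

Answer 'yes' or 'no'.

Answer: no

Derivation:
Old median = 7
Insert x = 7
New median = 7
Changed? no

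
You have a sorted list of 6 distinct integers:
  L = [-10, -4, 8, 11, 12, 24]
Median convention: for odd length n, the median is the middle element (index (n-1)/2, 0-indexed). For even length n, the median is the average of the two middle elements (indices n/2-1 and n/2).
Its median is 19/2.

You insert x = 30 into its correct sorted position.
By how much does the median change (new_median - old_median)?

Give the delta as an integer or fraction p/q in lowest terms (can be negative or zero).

Old median = 19/2
After inserting x = 30: new sorted = [-10, -4, 8, 11, 12, 24, 30]
New median = 11
Delta = 11 - 19/2 = 3/2

Answer: 3/2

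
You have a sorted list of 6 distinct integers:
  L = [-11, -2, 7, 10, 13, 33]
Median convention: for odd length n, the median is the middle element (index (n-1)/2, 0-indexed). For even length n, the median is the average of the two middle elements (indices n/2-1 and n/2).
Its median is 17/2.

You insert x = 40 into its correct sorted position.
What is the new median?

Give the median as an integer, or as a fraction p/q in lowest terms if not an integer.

Answer: 10

Derivation:
Old list (sorted, length 6): [-11, -2, 7, 10, 13, 33]
Old median = 17/2
Insert x = 40
Old length even (6). Middle pair: indices 2,3 = 7,10.
New length odd (7). New median = single middle element.
x = 40: 6 elements are < x, 0 elements are > x.
New sorted list: [-11, -2, 7, 10, 13, 33, 40]
New median = 10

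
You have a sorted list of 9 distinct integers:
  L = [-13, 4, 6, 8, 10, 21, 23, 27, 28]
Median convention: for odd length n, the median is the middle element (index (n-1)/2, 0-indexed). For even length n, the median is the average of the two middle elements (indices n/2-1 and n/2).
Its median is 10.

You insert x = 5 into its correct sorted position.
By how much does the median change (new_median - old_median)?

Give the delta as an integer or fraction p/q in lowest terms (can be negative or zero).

Old median = 10
After inserting x = 5: new sorted = [-13, 4, 5, 6, 8, 10, 21, 23, 27, 28]
New median = 9
Delta = 9 - 10 = -1

Answer: -1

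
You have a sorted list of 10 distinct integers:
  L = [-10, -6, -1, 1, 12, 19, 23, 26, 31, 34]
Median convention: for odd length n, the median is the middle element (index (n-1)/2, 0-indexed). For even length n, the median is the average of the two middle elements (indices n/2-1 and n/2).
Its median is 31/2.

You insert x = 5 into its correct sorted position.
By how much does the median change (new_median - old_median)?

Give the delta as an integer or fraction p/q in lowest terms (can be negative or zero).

Answer: -7/2

Derivation:
Old median = 31/2
After inserting x = 5: new sorted = [-10, -6, -1, 1, 5, 12, 19, 23, 26, 31, 34]
New median = 12
Delta = 12 - 31/2 = -7/2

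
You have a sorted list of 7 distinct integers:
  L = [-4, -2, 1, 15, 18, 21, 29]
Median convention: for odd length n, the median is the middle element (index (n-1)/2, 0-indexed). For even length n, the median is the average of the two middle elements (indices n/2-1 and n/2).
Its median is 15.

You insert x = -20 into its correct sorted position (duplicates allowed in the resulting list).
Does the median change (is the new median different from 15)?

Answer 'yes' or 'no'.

Answer: yes

Derivation:
Old median = 15
Insert x = -20
New median = 8
Changed? yes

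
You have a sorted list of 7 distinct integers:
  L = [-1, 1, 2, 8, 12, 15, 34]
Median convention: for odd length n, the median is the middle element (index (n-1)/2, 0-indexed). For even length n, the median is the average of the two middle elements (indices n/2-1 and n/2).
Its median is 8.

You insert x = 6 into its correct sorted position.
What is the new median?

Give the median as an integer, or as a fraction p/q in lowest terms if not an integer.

Answer: 7

Derivation:
Old list (sorted, length 7): [-1, 1, 2, 8, 12, 15, 34]
Old median = 8
Insert x = 6
Old length odd (7). Middle was index 3 = 8.
New length even (8). New median = avg of two middle elements.
x = 6: 3 elements are < x, 4 elements are > x.
New sorted list: [-1, 1, 2, 6, 8, 12, 15, 34]
New median = 7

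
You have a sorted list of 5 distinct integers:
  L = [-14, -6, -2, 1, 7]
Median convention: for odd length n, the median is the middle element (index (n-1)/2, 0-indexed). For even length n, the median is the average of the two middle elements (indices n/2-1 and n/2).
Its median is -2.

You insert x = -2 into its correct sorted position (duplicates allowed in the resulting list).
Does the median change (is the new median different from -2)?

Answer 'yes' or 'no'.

Old median = -2
Insert x = -2
New median = -2
Changed? no

Answer: no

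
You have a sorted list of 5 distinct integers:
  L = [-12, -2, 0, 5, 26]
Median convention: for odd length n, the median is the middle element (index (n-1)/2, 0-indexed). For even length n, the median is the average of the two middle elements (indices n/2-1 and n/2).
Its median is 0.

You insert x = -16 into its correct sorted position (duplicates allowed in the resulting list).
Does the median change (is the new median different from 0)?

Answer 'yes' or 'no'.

Old median = 0
Insert x = -16
New median = -1
Changed? yes

Answer: yes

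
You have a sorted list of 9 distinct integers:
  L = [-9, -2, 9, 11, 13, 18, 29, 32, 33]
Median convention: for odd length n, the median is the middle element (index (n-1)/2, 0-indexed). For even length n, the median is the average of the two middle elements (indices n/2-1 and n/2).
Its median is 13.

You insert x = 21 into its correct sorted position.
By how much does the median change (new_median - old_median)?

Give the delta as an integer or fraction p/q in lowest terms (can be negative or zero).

Old median = 13
After inserting x = 21: new sorted = [-9, -2, 9, 11, 13, 18, 21, 29, 32, 33]
New median = 31/2
Delta = 31/2 - 13 = 5/2

Answer: 5/2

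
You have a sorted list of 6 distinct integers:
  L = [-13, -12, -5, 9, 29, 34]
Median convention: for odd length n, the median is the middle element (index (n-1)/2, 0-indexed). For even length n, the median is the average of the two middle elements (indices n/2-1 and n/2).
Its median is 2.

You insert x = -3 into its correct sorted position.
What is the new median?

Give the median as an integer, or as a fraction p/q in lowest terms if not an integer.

Old list (sorted, length 6): [-13, -12, -5, 9, 29, 34]
Old median = 2
Insert x = -3
Old length even (6). Middle pair: indices 2,3 = -5,9.
New length odd (7). New median = single middle element.
x = -3: 3 elements are < x, 3 elements are > x.
New sorted list: [-13, -12, -5, -3, 9, 29, 34]
New median = -3

Answer: -3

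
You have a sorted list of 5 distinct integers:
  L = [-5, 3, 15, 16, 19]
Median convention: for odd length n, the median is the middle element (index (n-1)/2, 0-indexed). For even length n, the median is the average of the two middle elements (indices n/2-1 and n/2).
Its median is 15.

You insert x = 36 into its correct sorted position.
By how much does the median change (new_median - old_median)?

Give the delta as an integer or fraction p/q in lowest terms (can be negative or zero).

Answer: 1/2

Derivation:
Old median = 15
After inserting x = 36: new sorted = [-5, 3, 15, 16, 19, 36]
New median = 31/2
Delta = 31/2 - 15 = 1/2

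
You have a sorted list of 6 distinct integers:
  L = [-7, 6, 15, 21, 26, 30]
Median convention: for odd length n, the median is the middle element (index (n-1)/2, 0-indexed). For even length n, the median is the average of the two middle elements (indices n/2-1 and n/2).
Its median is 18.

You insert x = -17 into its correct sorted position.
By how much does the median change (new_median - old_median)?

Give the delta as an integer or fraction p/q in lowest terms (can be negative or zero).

Old median = 18
After inserting x = -17: new sorted = [-17, -7, 6, 15, 21, 26, 30]
New median = 15
Delta = 15 - 18 = -3

Answer: -3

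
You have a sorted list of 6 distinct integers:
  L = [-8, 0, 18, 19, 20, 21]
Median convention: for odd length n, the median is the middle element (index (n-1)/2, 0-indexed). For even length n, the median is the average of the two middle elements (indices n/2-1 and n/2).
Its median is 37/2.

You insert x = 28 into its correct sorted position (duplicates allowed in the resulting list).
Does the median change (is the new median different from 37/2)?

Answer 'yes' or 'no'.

Old median = 37/2
Insert x = 28
New median = 19
Changed? yes

Answer: yes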